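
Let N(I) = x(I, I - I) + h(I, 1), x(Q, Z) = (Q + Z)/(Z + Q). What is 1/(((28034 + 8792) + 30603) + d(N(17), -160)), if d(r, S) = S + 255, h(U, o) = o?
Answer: 1/67524 ≈ 1.4810e-5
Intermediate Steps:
x(Q, Z) = 1 (x(Q, Z) = (Q + Z)/(Q + Z) = 1)
N(I) = 2 (N(I) = 1 + 1 = 2)
d(r, S) = 255 + S
1/(((28034 + 8792) + 30603) + d(N(17), -160)) = 1/(((28034 + 8792) + 30603) + (255 - 160)) = 1/((36826 + 30603) + 95) = 1/(67429 + 95) = 1/67524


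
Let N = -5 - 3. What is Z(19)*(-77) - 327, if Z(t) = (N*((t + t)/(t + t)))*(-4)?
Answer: -2791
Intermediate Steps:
N = -8
Z(t) = 32 (Z(t) = -8*(t + t)/(t + t)*(-4) = -8*2*t/(2*t)*(-4) = -8*2*t*1/(2*t)*(-4) = -8*1*(-4) = -8*(-4) = 32)
Z(19)*(-77) - 327 = 32*(-77) - 327 = -2464 - 327 = -2791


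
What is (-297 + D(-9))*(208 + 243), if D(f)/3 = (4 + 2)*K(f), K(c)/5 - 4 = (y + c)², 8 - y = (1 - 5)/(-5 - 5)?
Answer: 539847/5 ≈ 1.0797e+5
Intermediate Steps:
y = 38/5 (y = 8 - (1 - 5)/(-5 - 5) = 8 - (-4)/(-10) = 8 - (-4)*(-1)/10 = 8 - 1*⅖ = 8 - ⅖ = 38/5 ≈ 7.6000)
K(c) = 20 + 5*(38/5 + c)²
D(f) = 360 + 18*(38 + 5*f)²/5 (D(f) = 3*((4 + 2)*(20 + (38 + 5*f)²/5)) = 3*(6*(20 + (38 + 5*f)²/5)) = 3*(120 + 6*(38 + 5*f)²/5) = 360 + 18*(38 + 5*f)²/5)
(-297 + D(-9))*(208 + 243) = (-297 + (360 + 18*(38 + 5*(-9))²/5))*(208 + 243) = (-297 + (360 + 18*(38 - 45)²/5))*451 = (-297 + (360 + (18/5)*(-7)²))*451 = (-297 + (360 + (18/5)*49))*451 = (-297 + (360 + 882/5))*451 = (-297 + 2682/5)*451 = (1197/5)*451 = 539847/5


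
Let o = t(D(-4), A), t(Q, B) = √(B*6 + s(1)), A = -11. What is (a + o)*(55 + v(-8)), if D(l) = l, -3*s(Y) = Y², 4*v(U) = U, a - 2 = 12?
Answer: 742 + 53*I*√597/3 ≈ 742.0 + 431.66*I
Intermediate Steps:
a = 14 (a = 2 + 12 = 14)
v(U) = U/4
s(Y) = -Y²/3
t(Q, B) = √(-⅓ + 6*B) (t(Q, B) = √(B*6 - ⅓*1²) = √(6*B - ⅓*1) = √(6*B - ⅓) = √(-⅓ + 6*B))
o = I*√597/3 (o = √(-3 + 54*(-11))/3 = √(-3 - 594)/3 = √(-597)/3 = (I*√597)/3 = I*√597/3 ≈ 8.1445*I)
(a + o)*(55 + v(-8)) = (14 + I*√597/3)*(55 + (¼)*(-8)) = (14 + I*√597/3)*(55 - 2) = (14 + I*√597/3)*53 = 742 + 53*I*√597/3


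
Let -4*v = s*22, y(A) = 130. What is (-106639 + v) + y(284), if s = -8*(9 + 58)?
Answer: -103561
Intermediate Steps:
s = -536 (s = -8*67 = -536)
v = 2948 (v = -(-134)*22 = -¼*(-11792) = 2948)
(-106639 + v) + y(284) = (-106639 + 2948) + 130 = -103691 + 130 = -103561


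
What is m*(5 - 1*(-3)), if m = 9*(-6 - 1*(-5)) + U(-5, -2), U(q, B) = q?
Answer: -112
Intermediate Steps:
m = -14 (m = 9*(-6 - 1*(-5)) - 5 = 9*(-6 + 5) - 5 = 9*(-1) - 5 = -9 - 5 = -14)
m*(5 - 1*(-3)) = -14*(5 - 1*(-3)) = -14*(5 + 3) = -14*8 = -112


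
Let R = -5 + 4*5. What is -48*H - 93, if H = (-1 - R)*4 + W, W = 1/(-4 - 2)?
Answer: 2987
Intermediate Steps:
R = 15 (R = -5 + 20 = 15)
W = -⅙ (W = 1/(-6) = -⅙ ≈ -0.16667)
H = -385/6 (H = (-1 - 1*15)*4 - ⅙ = (-1 - 15)*4 - ⅙ = -16*4 - ⅙ = -64 - ⅙ = -385/6 ≈ -64.167)
-48*H - 93 = -48*(-385/6) - 93 = 3080 - 93 = 2987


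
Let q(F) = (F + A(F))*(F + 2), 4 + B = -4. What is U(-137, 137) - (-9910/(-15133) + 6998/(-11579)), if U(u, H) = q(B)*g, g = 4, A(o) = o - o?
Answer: 33634354188/175225007 ≈ 191.95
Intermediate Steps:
A(o) = 0
B = -8 (B = -4 - 4 = -8)
q(F) = F*(2 + F) (q(F) = (F + 0)*(F + 2) = F*(2 + F))
U(u, H) = 192 (U(u, H) = -8*(2 - 8)*4 = -8*(-6)*4 = 48*4 = 192)
U(-137, 137) - (-9910/(-15133) + 6998/(-11579)) = 192 - (-9910/(-15133) + 6998/(-11579)) = 192 - (-9910*(-1/15133) + 6998*(-1/11579)) = 192 - (9910/15133 - 6998/11579) = 192 - 1*8847156/175225007 = 192 - 8847156/175225007 = 33634354188/175225007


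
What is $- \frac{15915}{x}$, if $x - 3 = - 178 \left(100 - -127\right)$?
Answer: $\frac{15915}{40403} \approx 0.39391$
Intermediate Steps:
$x = -40403$ ($x = 3 - 178 \left(100 - -127\right) = 3 - 178 \left(100 + 127\right) = 3 - 40406 = -40403$)
$- \frac{15915}{x} = - \frac{15915}{-40403} = \left(-15915\right) \left(- \frac{1}{40403}\right) = \frac{15915}{40403}$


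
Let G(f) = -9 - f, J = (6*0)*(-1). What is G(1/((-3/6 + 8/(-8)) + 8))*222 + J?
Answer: -26418/13 ≈ -2032.2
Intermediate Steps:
J = 0 (J = 0*(-1) = 0)
G(1/((-3/6 + 8/(-8)) + 8))*222 + J = (-9 - 1/((-3/6 + 8/(-8)) + 8))*222 + 0 = (-9 - 1/((-3*⅙ + 8*(-⅛)) + 8))*222 + 0 = (-9 - 1/((-½ - 1) + 8))*222 + 0 = (-9 - 1/(-3/2 + 8))*222 + 0 = (-9 - 1/13/2)*222 + 0 = (-9 - 1*2/13)*222 + 0 = (-9 - 2/13)*222 + 0 = -119/13*222 + 0 = -26418/13 + 0 = -26418/13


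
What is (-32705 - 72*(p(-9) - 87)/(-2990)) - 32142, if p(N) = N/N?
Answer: -96949361/1495 ≈ -64849.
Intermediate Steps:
p(N) = 1
(-32705 - 72*(p(-9) - 87)/(-2990)) - 32142 = (-32705 - 72*(1 - 87)/(-2990)) - 32142 = (-32705 - 72*(-86)*(-1/2990)) - 32142 = (-32705 + 6192*(-1/2990)) - 32142 = (-32705 - 3096/1495) - 32142 = -48897071/1495 - 32142 = -96949361/1495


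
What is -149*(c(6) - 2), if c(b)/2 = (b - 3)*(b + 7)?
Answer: -11324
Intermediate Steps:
c(b) = 2*(-3 + b)*(7 + b) (c(b) = 2*((b - 3)*(b + 7)) = 2*((-3 + b)*(7 + b)) = 2*(-3 + b)*(7 + b))
-149*(c(6) - 2) = -149*((-42 + 2*6² + 8*6) - 2) = -149*((-42 + 2*36 + 48) - 2) = -149*((-42 + 72 + 48) - 2) = -149*(78 - 2) = -149*76 = -11324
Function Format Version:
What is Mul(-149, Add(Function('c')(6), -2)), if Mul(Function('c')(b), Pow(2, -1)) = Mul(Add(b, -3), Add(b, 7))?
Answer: -11324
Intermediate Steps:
Function('c')(b) = Mul(2, Add(-3, b), Add(7, b)) (Function('c')(b) = Mul(2, Mul(Add(b, -3), Add(b, 7))) = Mul(2, Mul(Add(-3, b), Add(7, b))) = Mul(2, Add(-3, b), Add(7, b)))
Mul(-149, Add(Function('c')(6), -2)) = Mul(-149, Add(Add(-42, Mul(2, Pow(6, 2)), Mul(8, 6)), -2)) = Mul(-149, Add(Add(-42, Mul(2, 36), 48), -2)) = Mul(-149, Add(Add(-42, 72, 48), -2)) = Mul(-149, Add(78, -2)) = Mul(-149, 76) = -11324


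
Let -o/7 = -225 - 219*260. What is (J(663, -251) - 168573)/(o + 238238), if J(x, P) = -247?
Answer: -168820/638393 ≈ -0.26445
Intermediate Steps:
o = 400155 (o = -7*(-225 - 219*260) = -7*(-225 - 56940) = -7*(-57165) = 400155)
(J(663, -251) - 168573)/(o + 238238) = (-247 - 168573)/(400155 + 238238) = -168820/638393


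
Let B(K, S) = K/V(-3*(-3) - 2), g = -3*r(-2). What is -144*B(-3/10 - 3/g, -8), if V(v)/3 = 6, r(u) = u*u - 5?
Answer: 52/5 ≈ 10.400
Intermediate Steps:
r(u) = -5 + u**2 (r(u) = u**2 - 5 = -5 + u**2)
V(v) = 18 (V(v) = 3*6 = 18)
g = 3 (g = -3*(-5 + (-2)**2) = -3*(-5 + 4) = -3*(-1) = 3)
B(K, S) = K/18
-144*B(-3/10 - 3/g, -8) = -8*(-3/10 - 3/3) = -8*(-3*1/10 - 3*1/3) = -8*(-3/10 - 1) = -8*(-13)/10 = -144*(-13/180) = 52/5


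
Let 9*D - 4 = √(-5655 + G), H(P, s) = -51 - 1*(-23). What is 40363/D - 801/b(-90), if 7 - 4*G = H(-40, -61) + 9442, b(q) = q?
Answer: 20326273/106970 - 242178*I*√32027/10697 ≈ 190.02 - 4051.6*I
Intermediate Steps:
H(P, s) = -28 (H(P, s) = -51 + 23 = -28)
G = -9407/4 (G = 7/4 - (-28 + 9442)/4 = 7/4 - ¼*9414 = 7/4 - 4707/2 = -9407/4 ≈ -2351.8)
D = 4/9 + I*√32027/18 (D = 4/9 + √(-5655 - 9407/4)/9 = 4/9 + √(-32027/4)/9 = 4/9 + (I*√32027/2)/9 = 4/9 + I*√32027/18 ≈ 0.44444 + 9.9423*I)
40363/D - 801/b(-90) = 40363/(4/9 + I*√32027/18) - 801/(-90) = 40363/(4/9 + I*√32027/18) - 801*(-1/90) = 40363/(4/9 + I*√32027/18) + 89/10 = 89/10 + 40363/(4/9 + I*√32027/18)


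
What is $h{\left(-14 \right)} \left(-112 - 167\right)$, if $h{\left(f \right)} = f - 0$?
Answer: $3906$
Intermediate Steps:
$h{\left(f \right)} = f$ ($h{\left(f \right)} = f + 0 = f$)
$h{\left(-14 \right)} \left(-112 - 167\right) = - 14 \left(-112 - 167\right) = \left(-14\right) \left(-279\right) = 3906$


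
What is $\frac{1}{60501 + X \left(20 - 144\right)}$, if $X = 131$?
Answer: $\frac{1}{44257} \approx 2.2595 \cdot 10^{-5}$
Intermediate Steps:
$\frac{1}{60501 + X \left(20 - 144\right)} = \frac{1}{60501 + 131 \left(20 - 144\right)} = \frac{1}{60501 + 131 \left(-124\right)} = \frac{1}{60501 - 16244} = \frac{1}{44257}$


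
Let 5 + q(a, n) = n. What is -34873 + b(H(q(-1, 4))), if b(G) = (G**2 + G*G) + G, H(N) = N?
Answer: -34872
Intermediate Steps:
q(a, n) = -5 + n
b(G) = G + 2*G**2 (b(G) = (G**2 + G**2) + G = 2*G**2 + G = G + 2*G**2)
-34873 + b(H(q(-1, 4))) = -34873 + (-5 + 4)*(1 + 2*(-5 + 4)) = -34873 - (1 + 2*(-1)) = -34873 - (1 - 2) = -34873 - 1*(-1) = -34873 + 1 = -34872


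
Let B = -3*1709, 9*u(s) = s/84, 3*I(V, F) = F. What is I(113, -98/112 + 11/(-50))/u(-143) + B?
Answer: -36644253/7150 ≈ -5125.1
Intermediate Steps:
I(V, F) = F/3
u(s) = s/756 (u(s) = (s/84)/9 = s/756)
B = -5127
I(113, -98/112 + 11/(-50))/u(-143) + B = ((-98/112 + 11/(-50))/3)/(((1/756)*(-143))) - 5127 = ((-98*1/112 + 11*(-1/50))/3)/(-143/756) - 5127 = ((-7/8 - 11/50)/3)*(-756/143) - 5127 = ((⅓)*(-219/200))*(-756/143) - 5127 = -73/200*(-756/143) - 5127 = 13797/7150 - 5127 = -36644253/7150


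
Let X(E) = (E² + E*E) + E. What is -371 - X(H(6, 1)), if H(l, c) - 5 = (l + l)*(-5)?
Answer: -6366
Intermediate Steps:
H(l, c) = 5 - 10*l (H(l, c) = 5 + (l + l)*(-5) = 5 + (2*l)*(-5) = 5 - 10*l)
X(E) = E + 2*E² (X(E) = (E² + E²) + E = 2*E² + E = E + 2*E²)
-371 - X(H(6, 1)) = -371 - (5 - 10*6)*(1 + 2*(5 - 10*6)) = -371 - (5 - 60)*(1 + 2*(5 - 60)) = -371 - (-55)*(1 + 2*(-55)) = -371 - (-55)*(1 - 110) = -371 - (-55)*(-109) = -371 - 1*5995 = -371 - 5995 = -6366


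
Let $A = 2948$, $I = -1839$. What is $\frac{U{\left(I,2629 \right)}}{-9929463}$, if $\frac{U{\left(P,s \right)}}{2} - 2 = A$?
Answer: $- \frac{5900}{9929463} \approx -0.00059419$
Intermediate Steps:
$U{\left(P,s \right)} = 5900$ ($U{\left(P,s \right)} = 4 + 2 \cdot 2948 = 4 + 5896 = 5900$)
$\frac{U{\left(I,2629 \right)}}{-9929463} = \frac{5900}{-9929463} = 5900 \left(- \frac{1}{9929463}\right) = - \frac{5900}{9929463}$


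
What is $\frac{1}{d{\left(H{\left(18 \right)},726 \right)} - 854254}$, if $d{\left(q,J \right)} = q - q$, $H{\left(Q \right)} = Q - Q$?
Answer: $- \frac{1}{854254} \approx -1.1706 \cdot 10^{-6}$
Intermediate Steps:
$H{\left(Q \right)} = 0$
$d{\left(q,J \right)} = 0$
$\frac{1}{d{\left(H{\left(18 \right)},726 \right)} - 854254} = \frac{1}{0 - 854254} = \frac{1}{-854254} = - \frac{1}{854254}$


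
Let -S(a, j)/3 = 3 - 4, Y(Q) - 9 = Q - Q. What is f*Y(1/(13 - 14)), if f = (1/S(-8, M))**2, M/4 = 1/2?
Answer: 1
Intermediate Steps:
M = 2 (M = 4/2 = 4*(1/2) = 2)
Y(Q) = 9 (Y(Q) = 9 + (Q - Q) = 9 + 0 = 9)
S(a, j) = 3 (S(a, j) = -3*(3 - 4) = -3*(-1) = 3)
f = 1/9 (f = (1/3)**2 = 1/9 ≈ 0.11111)
f*Y(1/(13 - 14)) = (1/9)*9 = 1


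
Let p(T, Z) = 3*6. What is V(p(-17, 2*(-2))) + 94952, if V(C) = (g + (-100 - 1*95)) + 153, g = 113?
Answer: 95023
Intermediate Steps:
p(T, Z) = 18
V(C) = 71 (V(C) = (113 + (-100 - 1*95)) + 153 = (113 + (-100 - 95)) + 153 = (113 - 195) + 153 = -82 + 153 = 71)
V(p(-17, 2*(-2))) + 94952 = 71 + 94952 = 95023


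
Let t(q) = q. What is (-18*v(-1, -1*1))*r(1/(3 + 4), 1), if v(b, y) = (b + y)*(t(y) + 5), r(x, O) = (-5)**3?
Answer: -18000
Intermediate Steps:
r(x, O) = -125
v(b, y) = (5 + y)*(b + y) (v(b, y) = (b + y)*(y + 5) = (b + y)*(5 + y) = (5 + y)*(b + y))
(-18*v(-1, -1*1))*r(1/(3 + 4), 1) = -18*((-1*1)**2 + 5*(-1) + 5*(-1*1) - (-1))*(-125) = -18*((-1)**2 - 5 + 5*(-1) - 1*(-1))*(-125) = -18*(1 - 5 - 5 + 1)*(-125) = -18*(-8)*(-125) = 144*(-125) = -18000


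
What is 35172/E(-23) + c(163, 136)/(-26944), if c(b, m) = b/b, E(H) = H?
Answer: -947674391/619712 ≈ -1529.2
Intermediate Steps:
c(b, m) = 1
35172/E(-23) + c(163, 136)/(-26944) = 35172/(-23) + 1/(-26944) = 35172*(-1/23) + 1*(-1/26944) = -35172/23 - 1/26944 = -947674391/619712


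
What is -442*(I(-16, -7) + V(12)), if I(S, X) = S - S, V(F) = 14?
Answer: -6188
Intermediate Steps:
I(S, X) = 0
-442*(I(-16, -7) + V(12)) = -442*(0 + 14) = -442*14 = -6188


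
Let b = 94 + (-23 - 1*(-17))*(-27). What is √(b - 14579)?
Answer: I*√14323 ≈ 119.68*I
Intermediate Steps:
b = 256 (b = 94 + (-23 + 17)*(-27) = 94 - 6*(-27) = 94 + 162 = 256)
√(b - 14579) = √(256 - 14579) = √(-14323) = I*√14323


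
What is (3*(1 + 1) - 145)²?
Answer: 19321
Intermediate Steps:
(3*(1 + 1) - 145)² = (3*2 - 145)² = (6 - 145)² = (-139)² = 19321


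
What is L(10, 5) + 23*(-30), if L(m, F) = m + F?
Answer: -675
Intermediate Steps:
L(m, F) = F + m
L(10, 5) + 23*(-30) = (5 + 10) + 23*(-30) = 15 - 690 = -675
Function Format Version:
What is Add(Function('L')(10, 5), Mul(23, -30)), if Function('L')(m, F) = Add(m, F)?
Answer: -675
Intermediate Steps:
Function('L')(m, F) = Add(F, m)
Add(Function('L')(10, 5), Mul(23, -30)) = Add(Add(5, 10), Mul(23, -30)) = Add(15, -690) = -675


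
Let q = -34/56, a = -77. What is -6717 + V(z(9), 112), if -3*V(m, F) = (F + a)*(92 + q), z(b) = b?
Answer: -31133/4 ≈ -7783.3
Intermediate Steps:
q = -17/28 (q = -34*1/56 = -17/28 ≈ -0.60714)
V(m, F) = 9383/4 - 853*F/28 (V(m, F) = -(F - 77)*(92 - 17/28)/3 = -(-77 + F)*2559/(3*28) = -(-28149/4 + 2559*F/28)/3 = 9383/4 - 853*F/28)
-6717 + V(z(9), 112) = -6717 + (9383/4 - 853/28*112) = -6717 + (9383/4 - 3412) = -6717 - 4265/4 = -31133/4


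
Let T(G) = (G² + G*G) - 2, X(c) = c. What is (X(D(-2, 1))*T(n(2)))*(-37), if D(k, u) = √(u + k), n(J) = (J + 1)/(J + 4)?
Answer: 111*I/2 ≈ 55.5*I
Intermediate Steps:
n(J) = (1 + J)/(4 + J)
D(k, u) = √(k + u)
T(G) = -2 + 2*G² (T(G) = (G² + G²) - 2 = 2*G² - 2 = -2 + 2*G²)
(X(D(-2, 1))*T(n(2)))*(-37) = (√(-2 + 1)*(-2 + 2*((1 + 2)/(4 + 2))²))*(-37) = (√(-1)*(-2 + 2*(3/6)²))*(-37) = (I*(-2 + 2*((⅙)*3)²))*(-37) = (I*(-2 + 2*(½)²))*(-37) = (I*(-2 + 2*(¼)))*(-37) = (I*(-2 + ½))*(-37) = (I*(-3/2))*(-37) = -3*I/2*(-37) = 111*I/2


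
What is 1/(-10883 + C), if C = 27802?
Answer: 1/16919 ≈ 5.9105e-5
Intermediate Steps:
1/(-10883 + C) = 1/(-10883 + 27802) = 1/16919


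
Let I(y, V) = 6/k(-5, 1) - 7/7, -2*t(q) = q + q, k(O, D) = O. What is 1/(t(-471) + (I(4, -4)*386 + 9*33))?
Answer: -5/406 ≈ -0.012315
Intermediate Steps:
t(q) = -q (t(q) = -(q + q)/2 = -q)
I(y, V) = -11/5 (I(y, V) = 6/(-5) - 7/7 = 6*(-⅕) - 7*⅐ = -6/5 - 1 = -11/5)
1/(t(-471) + (I(4, -4)*386 + 9*33)) = 1/(-1*(-471) + (-11/5*386 + 9*33)) = 1/(471 + (-4246/5 + 297)) = 1/(471 - 2761/5) = 1/(-406/5) = -5/406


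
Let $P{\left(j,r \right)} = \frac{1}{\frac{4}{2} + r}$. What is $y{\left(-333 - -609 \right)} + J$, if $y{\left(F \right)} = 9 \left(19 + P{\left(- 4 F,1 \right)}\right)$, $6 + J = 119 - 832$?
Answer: $-545$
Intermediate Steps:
$J = -719$ ($J = -6 + \left(119 - 832\right) = -6 - 713 = -719$)
$P{\left(j,r \right)} = \frac{1}{2 + r}$ ($P{\left(j,r \right)} = \frac{1}{4 \cdot \frac{1}{2} + r} = \frac{1}{2 + r}$)
$y{\left(F \right)} = 174$ ($y{\left(F \right)} = 9 \left(19 + \frac{1}{2 + 1}\right) = 9 \left(19 + \frac{1}{3}\right) = 9 \cdot \frac{58}{3} = 174$)
$y{\left(-333 - -609 \right)} + J = 174 - 719 = -545$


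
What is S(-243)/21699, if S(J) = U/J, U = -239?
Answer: 239/5272857 ≈ 4.5326e-5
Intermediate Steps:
S(J) = -239/J
S(-243)/21699 = -239/(-243)/21699 = -239*(-1/243)*(1/21699) = (239/243)*(1/21699) = 239/5272857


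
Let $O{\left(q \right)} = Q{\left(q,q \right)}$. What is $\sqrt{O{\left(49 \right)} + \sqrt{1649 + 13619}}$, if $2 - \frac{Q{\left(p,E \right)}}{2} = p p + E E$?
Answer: $\sqrt{-9600 + 2 \sqrt{3817}} \approx 97.347 i$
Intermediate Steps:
$Q{\left(p,E \right)} = 4 - 2 E^{2} - 2 p^{2}$ ($Q{\left(p,E \right)} = 4 - 2 \left(p p + E E\right) = 4 - 2 \left(p^{2} + E^{2}\right) = 4 - 2 \left(E^{2} + p^{2}\right) = 4 - \left(2 E^{2} + 2 p^{2}\right) = 4 - 2 E^{2} - 2 p^{2}$)
$O{\left(q \right)} = 4 - 4 q^{2}$ ($O{\left(q \right)} = 4 - 2 q^{2} - 2 q^{2} = 4 - 4 q^{2}$)
$\sqrt{O{\left(49 \right)} + \sqrt{1649 + 13619}} = \sqrt{\left(4 - 4 \cdot 49^{2}\right) + \sqrt{1649 + 13619}} = \sqrt{\left(4 - 9604\right) + \sqrt{15268}} = \sqrt{\left(4 - 9604\right) + 2 \sqrt{3817}} = \sqrt{-9600 + 2 \sqrt{3817}}$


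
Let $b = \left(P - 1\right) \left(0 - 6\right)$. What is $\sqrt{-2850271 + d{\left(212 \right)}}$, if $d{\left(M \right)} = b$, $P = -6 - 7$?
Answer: $i \sqrt{2850187} \approx 1688.3 i$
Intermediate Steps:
$P = -13$ ($P = -6 - 7 = -13$)
$b = 84$ ($b = \left(-13 - 1\right) \left(0 - 6\right) = \left(-14\right) \left(-6\right) = 84$)
$d{\left(M \right)} = 84$
$\sqrt{-2850271 + d{\left(212 \right)}} = \sqrt{-2850271 + 84} = \sqrt{-2850187} = i \sqrt{2850187}$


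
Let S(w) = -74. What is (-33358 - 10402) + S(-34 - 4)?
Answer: -43834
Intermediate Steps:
(-33358 - 10402) + S(-34 - 4) = (-33358 - 10402) - 74 = -43760 - 74 = -43834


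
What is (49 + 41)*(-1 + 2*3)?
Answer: 450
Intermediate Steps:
(49 + 41)*(-1 + 2*3) = 90*(-1 + 6) = 90*5 = 450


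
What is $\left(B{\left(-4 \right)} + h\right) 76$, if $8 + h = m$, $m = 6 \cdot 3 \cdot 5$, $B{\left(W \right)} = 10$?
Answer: $6992$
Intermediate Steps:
$m = 90$ ($m = 18 \cdot 5 = 90$)
$h = 82$ ($h = -8 + 90 = 82$)
$\left(B{\left(-4 \right)} + h\right) 76 = \left(10 + 82\right) 76 = 92 \cdot 76 = 6992$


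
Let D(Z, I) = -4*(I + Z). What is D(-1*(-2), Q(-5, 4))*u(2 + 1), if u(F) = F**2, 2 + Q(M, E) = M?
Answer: 180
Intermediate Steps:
Q(M, E) = -2 + M
D(Z, I) = -4*I - 4*Z
D(-1*(-2), Q(-5, 4))*u(2 + 1) = (-4*(-2 - 5) - (-4)*(-2))*(2 + 1)**2 = (-4*(-7) - 4*2)*3**2 = (28 - 8)*9 = 20*9 = 180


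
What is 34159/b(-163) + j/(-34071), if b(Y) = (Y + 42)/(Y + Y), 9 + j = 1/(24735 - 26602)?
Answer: 708356605432822/7696877397 ≈ 92032.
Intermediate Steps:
j = -16804/1867 (j = -9 + 1/(24735 - 26602) = -9 + 1/(-1867) = -9 - 1/1867 = -16804/1867 ≈ -9.0005)
b(Y) = (42 + Y)/(2*Y) (b(Y) = (42 + Y)/((2*Y)) = (42 + Y)*(1/(2*Y)) = (42 + Y)/(2*Y))
34159/b(-163) + j/(-34071) = 34159/(((1/2)*(42 - 163)/(-163))) - 16804/1867/(-34071) = 34159/(((1/2)*(-1/163)*(-121))) - 16804/1867*(-1/34071) = 34159/(121/326) + 16804/63610557 = 34159*(326/121) + 16804/63610557 = 11135834/121 + 16804/63610557 = 708356605432822/7696877397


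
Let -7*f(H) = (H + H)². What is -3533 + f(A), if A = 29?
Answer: -28095/7 ≈ -4013.6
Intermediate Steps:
f(H) = -4*H²/7 (f(H) = -(H + H)²/7 = -4*H²/7)
-3533 + f(A) = -3533 - 4/7*29² = -3533 - 4/7*841 = -3533 - 3364/7 = -28095/7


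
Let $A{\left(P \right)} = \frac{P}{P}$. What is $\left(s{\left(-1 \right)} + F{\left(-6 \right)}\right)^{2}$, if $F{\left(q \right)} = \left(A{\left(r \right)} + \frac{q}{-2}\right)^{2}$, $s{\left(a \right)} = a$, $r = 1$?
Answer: $225$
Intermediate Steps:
$A{\left(P \right)} = 1$
$F{\left(q \right)} = \left(1 - \frac{q}{2}\right)^{2}$ ($F{\left(q \right)} = \left(1 + \frac{q}{-2}\right)^{2} = \left(1 + q \left(- \frac{1}{2}\right)\right)^{2} = \left(1 - \frac{q}{2}\right)^{2}$)
$\left(s{\left(-1 \right)} + F{\left(-6 \right)}\right)^{2} = \left(-1 + \frac{\left(-2 - 6\right)^{2}}{4}\right)^{2} = \left(-1 + \frac{\left(-8\right)^{2}}{4}\right)^{2} = \left(-1 + \frac{1}{4} \cdot 64\right)^{2} = \left(-1 + 16\right)^{2} = 15^{2} = 225$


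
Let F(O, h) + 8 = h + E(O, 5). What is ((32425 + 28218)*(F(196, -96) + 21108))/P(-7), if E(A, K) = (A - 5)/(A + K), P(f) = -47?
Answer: -256034442785/9447 ≈ -2.7102e+7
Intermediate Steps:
E(A, K) = (-5 + A)/(A + K)
F(O, h) = -8 + h + (-5 + O)/(5 + O) (F(O, h) = -8 + (h + (-5 + O)/(O + 5)) = -8 + (h + (-5 + O)/(5 + O)) = -8 + h + (-5 + O)/(5 + O))
((32425 + 28218)*(F(196, -96) + 21108))/P(-7) = ((32425 + 28218)*((-5 + 196 + (-8 - 96)*(5 + 196))/(5 + 196) + 21108))/(-47) = (60643*((-5 + 196 - 104*201)/201 + 21108))*(-1/47) = (60643*((-5 + 196 - 20904)/201 + 21108))*(-1/47) = (60643*((1/201)*(-20713) + 21108))*(-1/47) = (60643*(-20713/201 + 21108))*(-1/47) = (60643*(4221995/201))*(-1/47) = (256034442785/201)*(-1/47) = -256034442785/9447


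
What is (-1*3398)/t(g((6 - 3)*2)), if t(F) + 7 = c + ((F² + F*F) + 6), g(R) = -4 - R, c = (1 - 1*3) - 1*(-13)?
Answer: -1699/105 ≈ -16.181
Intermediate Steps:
c = 11 (c = (1 - 3) + 13 = -2 + 13 = 11)
t(F) = 10 + 2*F² (t(F) = -7 + (11 + ((F² + F*F) + 6)) = -7 + (11 + ((F² + F²) + 6)) = -7 + (11 + (2*F² + 6)) = -7 + (11 + (6 + 2*F²)) = -7 + (17 + 2*F²) = 10 + 2*F²)
(-1*3398)/t(g((6 - 3)*2)) = (-1*3398)/(10 + 2*(-4 - (6 - 3)*2)²) = -3398/(10 + 2*(-4 - 3*2)²) = -3398/(10 + 2*(-4 - 1*6)²) = -3398/(10 + 2*(-4 - 6)²) = -3398/(10 + 2*(-10)²) = -3398/(10 + 2*100) = -3398/(10 + 200) = -3398/210 = -3398*1/210 = -1699/105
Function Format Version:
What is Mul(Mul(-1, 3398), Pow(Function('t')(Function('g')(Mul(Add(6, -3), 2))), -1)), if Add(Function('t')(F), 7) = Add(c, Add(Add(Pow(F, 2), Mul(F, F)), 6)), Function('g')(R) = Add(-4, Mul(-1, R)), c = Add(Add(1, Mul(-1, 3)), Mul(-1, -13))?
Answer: Rational(-1699, 105) ≈ -16.181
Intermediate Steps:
c = 11 (c = Add(Add(1, -3), 13) = Add(-2, 13) = 11)
Function('t')(F) = Add(10, Mul(2, Pow(F, 2))) (Function('t')(F) = Add(-7, Add(11, Add(Add(Pow(F, 2), Mul(F, F)), 6))) = Add(-7, Add(11, Add(Add(Pow(F, 2), Pow(F, 2)), 6))) = Add(-7, Add(11, Add(Mul(2, Pow(F, 2)), 6))) = Add(-7, Add(11, Add(6, Mul(2, Pow(F, 2))))) = Add(-7, Add(17, Mul(2, Pow(F, 2)))) = Add(10, Mul(2, Pow(F, 2))))
Mul(Mul(-1, 3398), Pow(Function('t')(Function('g')(Mul(Add(6, -3), 2))), -1)) = Mul(Mul(-1, 3398), Pow(Add(10, Mul(2, Pow(Add(-4, Mul(-1, Mul(Add(6, -3), 2))), 2))), -1)) = Mul(-3398, Pow(Add(10, Mul(2, Pow(Add(-4, Mul(-1, Mul(3, 2))), 2))), -1)) = Mul(-3398, Pow(Add(10, Mul(2, Pow(Add(-4, Mul(-1, 6)), 2))), -1)) = Mul(-3398, Pow(Add(10, Mul(2, Pow(Add(-4, -6), 2))), -1)) = Mul(-3398, Pow(Add(10, Mul(2, Pow(-10, 2))), -1)) = Mul(-3398, Pow(Add(10, Mul(2, 100)), -1)) = Mul(-3398, Pow(Add(10, 200), -1)) = Mul(-3398, Pow(210, -1)) = Mul(-3398, Rational(1, 210)) = Rational(-1699, 105)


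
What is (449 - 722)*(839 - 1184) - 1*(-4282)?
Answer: 98467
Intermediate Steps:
(449 - 722)*(839 - 1184) - 1*(-4282) = -273*(-345) + 4282 = 94185 + 4282 = 98467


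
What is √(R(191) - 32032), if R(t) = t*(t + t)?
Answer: √40930 ≈ 202.31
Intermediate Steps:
R(t) = 2*t² (R(t) = t*(2*t) = 2*t²)
√(R(191) - 32032) = √(2*191² - 32032) = √(2*36481 - 32032) = √(72962 - 32032) = √40930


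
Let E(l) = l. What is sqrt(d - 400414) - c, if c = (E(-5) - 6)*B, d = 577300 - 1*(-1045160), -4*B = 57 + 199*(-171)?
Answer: 93423 + sqrt(1222046) ≈ 94529.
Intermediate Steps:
B = 8493 (B = -(57 + 199*(-171))/4 = -(57 - 34029)/4 = -1/4*(-33972) = 8493)
d = 1622460 (d = 577300 + 1045160 = 1622460)
c = -93423 (c = (-5 - 6)*8493 = -11*8493 = -93423)
sqrt(d - 400414) - c = sqrt(1622460 - 400414) - 1*(-93423) = sqrt(1222046) + 93423 = 93423 + sqrt(1222046)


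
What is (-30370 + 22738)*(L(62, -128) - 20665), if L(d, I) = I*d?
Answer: 218282832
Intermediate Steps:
(-30370 + 22738)*(L(62, -128) - 20665) = (-30370 + 22738)*(-128*62 - 20665) = -7632*(-7936 - 20665) = -7632*(-28601) = 218282832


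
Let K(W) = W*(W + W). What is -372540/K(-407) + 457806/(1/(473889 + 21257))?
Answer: 37549449441833454/165649 ≈ 2.2668e+11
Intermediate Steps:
K(W) = 2*W**2 (K(W) = W*(2*W) = 2*W**2)
-372540/K(-407) + 457806/(1/(473889 + 21257)) = -372540/(2*(-407)**2) + 457806/(1/(473889 + 21257)) = -372540/(2*165649) + 457806/(1/495146) = -372540/331298 + 457806/(1/495146) = -372540*1/331298 + 457806*495146 = -186270/165649 + 226680809676 = 37549449441833454/165649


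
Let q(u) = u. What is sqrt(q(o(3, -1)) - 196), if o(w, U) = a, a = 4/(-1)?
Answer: 10*I*sqrt(2) ≈ 14.142*I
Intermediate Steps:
a = -4 (a = -1*4 = -4)
o(w, U) = -4
sqrt(q(o(3, -1)) - 196) = sqrt(-4 - 196) = sqrt(-200) = 10*I*sqrt(2)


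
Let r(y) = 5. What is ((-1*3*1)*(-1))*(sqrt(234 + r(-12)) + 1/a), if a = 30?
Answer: 1/10 + 3*sqrt(239) ≈ 46.479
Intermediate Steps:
((-1*3*1)*(-1))*(sqrt(234 + r(-12)) + 1/a) = ((-1*3*1)*(-1))*(sqrt(234 + 5) + 1/30) = (-3*1*(-1))*(sqrt(239) + 1/30) = (-3*(-1))*(1/30 + sqrt(239)) = 3*(1/30 + sqrt(239)) = 1/10 + 3*sqrt(239)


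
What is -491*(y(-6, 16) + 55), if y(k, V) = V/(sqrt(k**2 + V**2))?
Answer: -27005 - 3928*sqrt(73)/73 ≈ -27465.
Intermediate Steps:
y(k, V) = V/sqrt(V**2 + k**2) (y(k, V) = V/(sqrt(V**2 + k**2)) = V/sqrt(V**2 + k**2))
-491*(y(-6, 16) + 55) = -491*(16/sqrt(16**2 + (-6)**2) + 55) = -491*(16/sqrt(256 + 36) + 55) = -491*(16/sqrt(292) + 55) = -491*(16*(sqrt(73)/146) + 55) = -491*(8*sqrt(73)/73 + 55) = -491*(55 + 8*sqrt(73)/73) = -27005 - 3928*sqrt(73)/73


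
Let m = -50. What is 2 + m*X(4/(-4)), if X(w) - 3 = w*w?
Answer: -198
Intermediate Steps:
X(w) = 3 + w² (X(w) = 3 + w*w = 3 + w²)
2 + m*X(4/(-4)) = 2 - 50*(3 + (4/(-4))²) = 2 - 50*(3 + (4*(-¼))²) = 2 - 50*(3 + (-1)²) = 2 - 50*(3 + 1) = 2 - 50*4 = 2 - 200 = -198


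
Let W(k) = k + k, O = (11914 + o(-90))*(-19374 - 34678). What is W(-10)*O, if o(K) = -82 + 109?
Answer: 12908698640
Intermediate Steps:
o(K) = 27
O = -645434932 (O = (11914 + 27)*(-19374 - 34678) = 11941*(-54052) = -645434932)
W(k) = 2*k
W(-10)*O = (2*(-10))*(-645434932) = -20*(-645434932) = 12908698640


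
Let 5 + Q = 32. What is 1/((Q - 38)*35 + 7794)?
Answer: 1/7409 ≈ 0.00013497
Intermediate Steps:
Q = 27 (Q = -5 + 32 = 27)
1/((Q - 38)*35 + 7794) = 1/((27 - 38)*35 + 7794) = 1/(-11*35 + 7794) = 1/(-385 + 7794) = 1/7409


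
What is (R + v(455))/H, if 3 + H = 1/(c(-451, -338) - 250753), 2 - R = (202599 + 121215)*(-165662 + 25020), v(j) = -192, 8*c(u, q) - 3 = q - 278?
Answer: -91385958043817526/6019919 ≈ -1.5181e+10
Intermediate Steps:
c(u, q) = -275/8 + q/8 (c(u, q) = 3/8 + (q - 278)/8 = 3/8 + (-278 + q)/8 = 3/8 + (-139/4 + q/8) = -275/8 + q/8)
R = 45541848590 (R = 2 - (202599 + 121215)*(-165662 + 25020) = 2 - 323814*(-140642) = 2 - 1*(-45541848588) = 2 + 45541848588 = 45541848590)
H = -6019919/2006637 (H = -3 + 1/((-275/8 + (1/8)*(-338)) - 250753) = -3 + 1/((-275/8 - 169/4) - 250753) = -3 + 1/(-613/8 - 250753) = -3 + 1/(-2006637/8) = -3 - 8/2006637 = -6019919/2006637 ≈ -3.0000)
(R + v(455))/H = (45541848590 - 192)/(-6019919/2006637) = 45541848398*(-2006637/6019919) = -91385958043817526/6019919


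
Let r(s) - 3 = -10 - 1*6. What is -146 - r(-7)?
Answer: -133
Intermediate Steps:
r(s) = -13 (r(s) = 3 + (-10 - 1*6) = 3 + (-10 - 6) = 3 - 16 = -13)
-146 - r(-7) = -146 - 1*(-13) = -146 + 13 = -133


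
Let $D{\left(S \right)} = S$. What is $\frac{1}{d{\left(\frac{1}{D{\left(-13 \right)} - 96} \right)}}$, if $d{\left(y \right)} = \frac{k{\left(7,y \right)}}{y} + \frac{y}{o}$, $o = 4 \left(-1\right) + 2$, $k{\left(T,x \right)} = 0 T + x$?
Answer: $\frac{218}{219} \approx 0.99543$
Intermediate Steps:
$k{\left(T,x \right)} = x$ ($k{\left(T,x \right)} = 0 + x = x$)
$o = -2$ ($o = -4 + 2 = -2$)
$d{\left(y \right)} = 1 - \frac{y}{2}$ ($d{\left(y \right)} = \frac{y}{y} + \frac{y}{-2} = 1 + y \left(- \frac{1}{2}\right) = 1 - \frac{y}{2}$)
$\frac{1}{d{\left(\frac{1}{D{\left(-13 \right)} - 96} \right)}} = \frac{1}{1 - \frac{1}{2 \left(-13 - 96\right)}} = \frac{1}{1 - \frac{1}{2 \left(-109\right)}} = \frac{1}{1 - - \frac{1}{218}} = \frac{1}{1 + \frac{1}{218}} = \frac{1}{\frac{219}{218}} = \frac{218}{219}$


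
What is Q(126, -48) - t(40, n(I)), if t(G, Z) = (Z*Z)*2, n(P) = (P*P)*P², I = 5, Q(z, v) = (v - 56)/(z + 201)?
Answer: -255468854/327 ≈ -7.8125e+5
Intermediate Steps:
Q(z, v) = (-56 + v)/(201 + z)
n(P) = P⁴ (n(P) = P²*P² = P⁴)
t(G, Z) = 2*Z² (t(G, Z) = Z²*2 = 2*Z²)
Q(126, -48) - t(40, n(I)) = (-56 - 48)/(201 + 126) - 2*(5⁴)² = -104/327 - 2*625² = (1/327)*(-104) - 2*390625 = -104/327 - 1*781250 = -104/327 - 781250 = -255468854/327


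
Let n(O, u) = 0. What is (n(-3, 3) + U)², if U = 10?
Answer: 100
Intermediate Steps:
(n(-3, 3) + U)² = (0 + 10)² = 10² = 100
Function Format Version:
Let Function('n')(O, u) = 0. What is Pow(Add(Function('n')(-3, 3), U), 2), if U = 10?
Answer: 100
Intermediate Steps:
Pow(Add(Function('n')(-3, 3), U), 2) = Pow(Add(0, 10), 2) = Pow(10, 2) = 100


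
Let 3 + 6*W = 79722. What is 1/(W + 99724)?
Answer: 2/226021 ≈ 8.8487e-6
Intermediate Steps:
W = 26573/2 (W = -½ + (⅙)*79722 = -½ + 13287 = 26573/2 ≈ 13287.)
1/(W + 99724) = 1/(26573/2 + 99724) = 1/(226021/2) = 2/226021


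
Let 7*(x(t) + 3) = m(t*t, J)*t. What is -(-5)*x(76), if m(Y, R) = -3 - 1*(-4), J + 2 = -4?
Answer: 275/7 ≈ 39.286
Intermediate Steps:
J = -6 (J = -2 - 4 = -6)
m(Y, R) = 1 (m(Y, R) = -3 + 4 = 1)
x(t) = -3 + t/7 (x(t) = -3 + (1*t)/7 = -3 + t/7)
-(-5)*x(76) = -(-5)*(-3 + (⅐)*76) = -(-5)*(-3 + 76/7) = -(-5)*55/7 = -5*(-55/7) = 275/7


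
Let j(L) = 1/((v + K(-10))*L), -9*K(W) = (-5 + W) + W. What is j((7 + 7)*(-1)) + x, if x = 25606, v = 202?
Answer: 660686003/25802 ≈ 25606.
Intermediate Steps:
K(W) = 5/9 - 2*W/9 (K(W) = -((-5 + W) + W)/9 = -(-5 + 2*W)/9 = 5/9 - 2*W/9)
j(L) = 9/(1843*L) (j(L) = 1/((202 + (5/9 - 2/9*(-10)))*L) = 1/((202 + (5/9 + 20/9))*L) = 1/((202 + 25/9)*L) = 1/((1843/9)*L) = 9/(1843*L))
j((7 + 7)*(-1)) + x = 9/(1843*(((7 + 7)*(-1)))) + 25606 = 9/(1843*((14*(-1)))) + 25606 = (9/1843)/(-14) + 25606 = (9/1843)*(-1/14) + 25606 = -9/25802 + 25606 = 660686003/25802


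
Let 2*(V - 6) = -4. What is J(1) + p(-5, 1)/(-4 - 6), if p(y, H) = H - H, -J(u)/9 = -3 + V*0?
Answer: 27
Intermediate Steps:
V = 4 (V = 6 + (1/2)*(-4) = 6 - 2 = 4)
J(u) = 27 (J(u) = -9*(-3 + 4*0) = -9*(-3 + 0) = -9*(-3) = 27)
p(y, H) = 0
J(1) + p(-5, 1)/(-4 - 6) = 27 + 0/(-4 - 6) = 27 + 0/(-10) = 27 - 1/10*0 = 27 + 0 = 27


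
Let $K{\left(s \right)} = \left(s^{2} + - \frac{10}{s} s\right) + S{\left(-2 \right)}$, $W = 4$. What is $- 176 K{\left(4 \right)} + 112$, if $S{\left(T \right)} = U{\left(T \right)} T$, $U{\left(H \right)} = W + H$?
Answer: $-240$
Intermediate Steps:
$U{\left(H \right)} = 4 + H$
$S{\left(T \right)} = T \left(4 + T\right)$ ($S{\left(T \right)} = \left(4 + T\right) T = T \left(4 + T\right)$)
$K{\left(s \right)} = -14 + s^{2}$ ($K{\left(s \right)} = \left(s^{2} + - \frac{10}{s} s\right) - 2 \left(4 - 2\right) = \left(s^{2} - 10\right) - 4 = \left(-10 + s^{2}\right) - 4 = -14 + s^{2}$)
$- 176 K{\left(4 \right)} + 112 = - 176 \left(-14 + 4^{2}\right) + 112 = - 176 \left(-14 + 16\right) + 112 = \left(-176\right) 2 + 112 = -352 + 112 = -240$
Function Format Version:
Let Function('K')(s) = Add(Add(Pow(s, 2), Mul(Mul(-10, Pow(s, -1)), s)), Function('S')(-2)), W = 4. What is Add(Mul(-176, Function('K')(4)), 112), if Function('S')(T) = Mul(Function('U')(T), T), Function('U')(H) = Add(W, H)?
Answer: -240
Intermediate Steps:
Function('U')(H) = Add(4, H)
Function('S')(T) = Mul(T, Add(4, T)) (Function('S')(T) = Mul(Add(4, T), T) = Mul(T, Add(4, T)))
Function('K')(s) = Add(-14, Pow(s, 2)) (Function('K')(s) = Add(Add(Pow(s, 2), Mul(Mul(-10, Pow(s, -1)), s)), Mul(-2, Add(4, -2))) = Add(Add(Pow(s, 2), -10), Mul(-2, 2)) = Add(Add(-10, Pow(s, 2)), -4) = Add(-14, Pow(s, 2)))
Add(Mul(-176, Function('K')(4)), 112) = Add(Mul(-176, Add(-14, Pow(4, 2))), 112) = Add(Mul(-176, Add(-14, 16)), 112) = Add(Mul(-176, 2), 112) = Add(-352, 112) = -240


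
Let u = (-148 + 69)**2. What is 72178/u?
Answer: 72178/6241 ≈ 11.565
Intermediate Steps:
u = 6241 (u = (-79)**2 = 6241)
72178/u = 72178/6241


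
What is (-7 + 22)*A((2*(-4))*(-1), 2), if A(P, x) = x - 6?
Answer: -60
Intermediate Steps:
A(P, x) = -6 + x
(-7 + 22)*A((2*(-4))*(-1), 2) = (-7 + 22)*(-6 + 2) = 15*(-4) = -60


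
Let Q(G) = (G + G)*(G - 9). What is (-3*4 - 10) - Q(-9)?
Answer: -346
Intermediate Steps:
Q(G) = 2*G*(-9 + G) (Q(G) = (2*G)*(-9 + G) = 2*G*(-9 + G))
(-3*4 - 10) - Q(-9) = (-3*4 - 10) - 2*(-9)*(-9 - 9) = (-12 - 10) - 2*(-9)*(-18) = -22 - 1*324 = -22 - 324 = -346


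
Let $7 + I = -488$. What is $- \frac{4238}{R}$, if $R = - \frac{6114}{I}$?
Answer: $- \frac{349635}{1019} \approx -343.12$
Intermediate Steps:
$I = -495$ ($I = -7 - 488 = -495$)
$R = \frac{2038}{165}$ ($R = - \frac{6114}{-495} = \left(-6114\right) \left(- \frac{1}{495}\right) = \frac{2038}{165} \approx 12.352$)
$- \frac{4238}{R} = - \frac{4238}{\frac{2038}{165}} = \left(-4238\right) \frac{165}{2038} = - \frac{349635}{1019}$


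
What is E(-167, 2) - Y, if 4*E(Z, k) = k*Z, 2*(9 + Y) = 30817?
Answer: -15483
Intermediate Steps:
Y = 30799/2 (Y = -9 + (½)*30817 = -9 + 30817/2 = 30799/2 ≈ 15400.)
E(Z, k) = Z*k/4 (E(Z, k) = (k*Z)/4 = (Z*k)/4 = Z*k/4)
E(-167, 2) - Y = (¼)*(-167)*2 - 1*30799/2 = -167/2 - 30799/2 = -15483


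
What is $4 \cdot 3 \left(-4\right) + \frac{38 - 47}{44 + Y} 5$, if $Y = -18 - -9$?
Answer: $- \frac{345}{7} \approx -49.286$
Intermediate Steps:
$Y = -9$ ($Y = -18 + 9 = -9$)
$4 \cdot 3 \left(-4\right) + \frac{38 - 47}{44 + Y} 5 = 4 \cdot 3 \left(-4\right) + \frac{38 - 47}{44 - 9} \cdot 5 = 12 \left(-4\right) + - \frac{9}{35} \cdot 5 = -48 + \left(-9\right) \frac{1}{35} \cdot 5 = -48 - \frac{9}{7} = - \frac{345}{7}$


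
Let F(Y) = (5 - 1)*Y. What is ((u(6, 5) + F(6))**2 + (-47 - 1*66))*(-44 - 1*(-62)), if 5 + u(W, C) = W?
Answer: 9216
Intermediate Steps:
u(W, C) = -5 + W
F(Y) = 4*Y
((u(6, 5) + F(6))**2 + (-47 - 1*66))*(-44 - 1*(-62)) = (((-5 + 6) + 4*6)**2 + (-47 - 1*66))*(-44 - 1*(-62)) = ((1 + 24)**2 + (-47 - 66))*(-44 + 62) = (25**2 - 113)*18 = (625 - 113)*18 = 512*18 = 9216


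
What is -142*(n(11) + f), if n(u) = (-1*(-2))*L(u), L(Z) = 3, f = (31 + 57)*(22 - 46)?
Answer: 299052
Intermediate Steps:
f = -2112 (f = 88*(-24) = -2112)
n(u) = 6 (n(u) = -1*(-2)*3 = 2*3 = 6)
-142*(n(11) + f) = -142*(6 - 2112) = -142*(-2106) = 299052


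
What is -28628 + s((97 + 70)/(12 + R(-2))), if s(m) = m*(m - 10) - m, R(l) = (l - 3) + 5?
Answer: -4116587/144 ≈ -28587.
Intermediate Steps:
R(l) = 2 + l (R(l) = (-3 + l) + 5 = 2 + l)
s(m) = -m + m*(-10 + m) (s(m) = m*(-10 + m) - m = -m + m*(-10 + m))
-28628 + s((97 + 70)/(12 + R(-2))) = -28628 + ((97 + 70)/(12 + (2 - 2)))*(-11 + (97 + 70)/(12 + (2 - 2))) = -28628 + (167/(12 + 0))*(-11 + 167/(12 + 0)) = -28628 + (167/12)*(-11 + 167/12) = -28628 + (167*(1/12))*(-11 + 167*(1/12)) = -28628 + 167*(-11 + 167/12)/12 = -28628 + (167/12)*(35/12) = -28628 + 5845/144 = -4116587/144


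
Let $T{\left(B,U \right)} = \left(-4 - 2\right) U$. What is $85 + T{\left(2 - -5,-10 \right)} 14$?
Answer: $925$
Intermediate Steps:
$T{\left(B,U \right)} = - 6 U$
$85 + T{\left(2 - -5,-10 \right)} 14 = 85 + \left(-6\right) \left(-10\right) 14 = 85 + 60 \cdot 14 = 85 + 840 = 925$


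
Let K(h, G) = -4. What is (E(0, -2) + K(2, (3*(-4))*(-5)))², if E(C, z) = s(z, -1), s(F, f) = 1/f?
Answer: 25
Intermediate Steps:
E(C, z) = -1 (E(C, z) = 1/(-1) = -1)
(E(0, -2) + K(2, (3*(-4))*(-5)))² = (-1 - 4)² = (-5)² = 25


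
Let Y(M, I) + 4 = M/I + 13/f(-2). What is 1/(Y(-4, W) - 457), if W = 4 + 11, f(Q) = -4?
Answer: -60/27871 ≈ -0.0021528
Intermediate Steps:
W = 15
Y(M, I) = -29/4 + M/I (Y(M, I) = -4 + (M/I + 13/(-4)) = -4 + (M/I + 13*(-1/4)) = -4 + (M/I - 13/4) = -4 + (-13/4 + M/I) = -29/4 + M/I)
1/(Y(-4, W) - 457) = 1/((-29/4 - 4/15) - 457) = 1/(-451/60 - 457) = 1/(-27871/60) = -60/27871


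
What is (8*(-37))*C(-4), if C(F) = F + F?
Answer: 2368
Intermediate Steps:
C(F) = 2*F
(8*(-37))*C(-4) = (8*(-37))*(2*(-4)) = -296*(-8) = 2368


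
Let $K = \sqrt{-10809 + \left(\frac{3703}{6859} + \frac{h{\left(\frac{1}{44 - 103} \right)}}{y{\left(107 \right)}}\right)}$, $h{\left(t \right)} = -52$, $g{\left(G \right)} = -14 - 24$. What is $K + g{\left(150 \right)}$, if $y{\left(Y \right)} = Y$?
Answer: $-38 + \frac{4 i \sqrt{1007964711757}}{38627} \approx -38.0 + 103.97 i$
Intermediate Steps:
$g{\left(G \right)} = -38$
$K = \frac{4 i \sqrt{1007964711757}}{38627}$ ($K = \sqrt{-10809 + \left(\frac{3703}{6859} - \frac{52}{107}\right)} = \sqrt{-10809 + \frac{39553}{733913}} = \sqrt{- \frac{7932826064}{733913}} = \frac{4 i \sqrt{1007964711757}}{38627} \approx 103.97 i$)
$K + g{\left(150 \right)} = \frac{4 i \sqrt{1007964711757}}{38627} - 38 = -38 + \frac{4 i \sqrt{1007964711757}}{38627}$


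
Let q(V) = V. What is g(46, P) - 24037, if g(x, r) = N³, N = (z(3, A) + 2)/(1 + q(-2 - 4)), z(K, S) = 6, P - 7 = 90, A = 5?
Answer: -3005137/125 ≈ -24041.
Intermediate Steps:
P = 97 (P = 7 + 90 = 97)
N = -8/5 (N = (6 + 2)/(1 + (-2 - 4)) = 8/(1 - 6) = 8/(-5) = 8*(-⅕) = -8/5 ≈ -1.6000)
g(x, r) = -512/125 (g(x, r) = (-8/5)³ = -512/125)
g(46, P) - 24037 = -512/125 - 24037 = -3005137/125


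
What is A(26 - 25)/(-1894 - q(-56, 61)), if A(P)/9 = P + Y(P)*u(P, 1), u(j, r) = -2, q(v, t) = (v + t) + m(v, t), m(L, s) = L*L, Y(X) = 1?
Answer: 9/5035 ≈ 0.0017875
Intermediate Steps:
m(L, s) = L²
q(v, t) = t + v + v² (q(v, t) = (v + t) + v² = (t + v) + v² = t + v + v²)
A(P) = -18 + 9*P (A(P) = 9*(P + 1*(-2)) = 9*(P - 2) = 9*(-2 + P) = -18 + 9*P)
A(26 - 25)/(-1894 - q(-56, 61)) = (-18 + 9*(26 - 25))/(-1894 - (61 - 56 + (-56)²)) = (-18 + 9*1)/(-1894 - (61 - 56 + 3136)) = (-18 + 9)/(-1894 - 1*3141) = -9/(-1894 - 3141) = -9/(-5035) = -9*(-1/5035) = 9/5035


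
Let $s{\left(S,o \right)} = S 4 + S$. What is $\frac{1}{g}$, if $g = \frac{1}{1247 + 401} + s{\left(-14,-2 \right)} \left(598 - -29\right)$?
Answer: $- \frac{1648}{72330719} \approx -2.2784 \cdot 10^{-5}$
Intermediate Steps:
$s{\left(S,o \right)} = 5 S$ ($s{\left(S,o \right)} = 4 S + S = 5 S$)
$g = - \frac{72330719}{1648}$ ($g = \frac{1}{1247 + 401} + 5 \left(-14\right) \left(598 - -29\right) = \frac{1}{1648} - 70 \left(598 + 29\right) = \frac{1}{1648} - 43890 = - \frac{72330719}{1648} \approx -43890.0$)
$\frac{1}{g} = \frac{1}{- \frac{72330719}{1648}} = - \frac{1648}{72330719}$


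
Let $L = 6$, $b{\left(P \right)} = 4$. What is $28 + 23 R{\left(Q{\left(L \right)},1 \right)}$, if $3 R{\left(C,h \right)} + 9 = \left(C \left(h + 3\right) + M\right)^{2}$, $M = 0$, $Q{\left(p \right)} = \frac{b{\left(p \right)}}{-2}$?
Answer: $\frac{1349}{3} \approx 449.67$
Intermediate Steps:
$Q{\left(p \right)} = -2$ ($Q{\left(p \right)} = \frac{4}{-2} = 4 \left(- \frac{1}{2}\right) = -2$)
$R{\left(C,h \right)} = -3 + \frac{C^{2} \left(3 + h\right)^{2}}{3}$ ($R{\left(C,h \right)} = -3 + \frac{\left(C \left(h + 3\right) + 0\right)^{2}}{3} = -3 + \frac{\left(C \left(3 + h\right) + 0\right)^{2}}{3} = -3 + \frac{\left(C \left(3 + h\right)\right)^{2}}{3} = -3 + \frac{C^{2} \left(3 + h\right)^{2}}{3}$)
$28 + 23 R{\left(Q{\left(L \right)},1 \right)} = 28 + 23 \left(-3 + \frac{\left(-2\right)^{2} \left(3 + 1\right)^{2}}{3}\right) = 28 + 23 \left(-3 + \frac{1}{3} \cdot 4 \cdot 4^{2}\right) = 28 + 23 \left(-3 + \frac{1}{3} \cdot 4 \cdot 16\right) = 28 + 23 \left(-3 + \frac{64}{3}\right) = 28 + 23 \cdot \frac{55}{3} = 28 + \frac{1265}{3} = \frac{1349}{3}$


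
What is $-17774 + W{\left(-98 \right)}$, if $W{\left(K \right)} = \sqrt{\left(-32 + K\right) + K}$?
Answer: $-17774 + 2 i \sqrt{57} \approx -17774.0 + 15.1 i$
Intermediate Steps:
$W{\left(K \right)} = \sqrt{-32 + 2 K}$
$-17774 + W{\left(-98 \right)} = -17774 + \sqrt{-32 + 2 \left(-98\right)} = -17774 + \sqrt{-32 - 196} = -17774 + \sqrt{-228} = -17774 + 2 i \sqrt{57}$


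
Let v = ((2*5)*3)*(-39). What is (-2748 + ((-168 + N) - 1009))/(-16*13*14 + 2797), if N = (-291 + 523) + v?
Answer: 4863/115 ≈ 42.287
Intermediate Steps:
v = -1170 (v = (10*3)*(-39) = 30*(-39) = -1170)
N = -938 (N = (-291 + 523) - 1170 = 232 - 1170 = -938)
(-2748 + ((-168 + N) - 1009))/(-16*13*14 + 2797) = (-2748 + ((-168 - 938) - 1009))/(-16*13*14 + 2797) = (-2748 + (-1106 - 1009))/(-208*14 + 2797) = (-2748 - 2115)/(-2912 + 2797) = -4863/(-115) = -4863*(-1/115) = 4863/115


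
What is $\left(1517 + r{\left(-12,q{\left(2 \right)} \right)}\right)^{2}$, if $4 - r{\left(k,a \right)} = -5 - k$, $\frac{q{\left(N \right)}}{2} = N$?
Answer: $2292196$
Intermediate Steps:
$q{\left(N \right)} = 2 N$
$r{\left(k,a \right)} = 9 + k$ ($r{\left(k,a \right)} = 4 - \left(-5 - k\right) = 4 + \left(5 + k\right) = 9 + k$)
$\left(1517 + r{\left(-12,q{\left(2 \right)} \right)}\right)^{2} = \left(1517 + \left(9 - 12\right)\right)^{2} = \left(1517 - 3\right)^{2} = 1514^{2} = 2292196$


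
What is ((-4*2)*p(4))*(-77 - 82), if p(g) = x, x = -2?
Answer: -2544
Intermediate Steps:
p(g) = -2
((-4*2)*p(4))*(-77 - 82) = (-4*2*(-2))*(-77 - 82) = -8*(-2)*(-159) = 16*(-159) = -2544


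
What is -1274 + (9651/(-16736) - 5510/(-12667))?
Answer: -270111551745/211994912 ≈ -1274.1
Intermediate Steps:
-1274 + (9651/(-16736) - 5510/(-12667)) = -1274 + (9651*(-1/16736) - 5510*(-1/12667)) = -1274 + (-9651/16736 + 5510/12667) = -1274 - 30033857/211994912 = -270111551745/211994912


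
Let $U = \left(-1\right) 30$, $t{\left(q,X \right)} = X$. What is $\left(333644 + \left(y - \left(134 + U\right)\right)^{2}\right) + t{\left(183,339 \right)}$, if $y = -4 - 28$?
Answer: $352479$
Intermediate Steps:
$U = -30$
$y = -32$ ($y = -4 - 28 = -32$)
$\left(333644 + \left(y - \left(134 + U\right)\right)^{2}\right) + t{\left(183,339 \right)} = \left(333644 + \left(-32 - 104\right)^{2}\right) + 339 = \left(333644 + \left(-136\right)^{2}\right) + 339 = \left(333644 + 18496\right) + 339 = 352140 + 339 = 352479$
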